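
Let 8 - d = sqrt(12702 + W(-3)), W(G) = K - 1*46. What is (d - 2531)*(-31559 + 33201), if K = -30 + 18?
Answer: -4142766 - 3284*sqrt(3161) ≈ -4.3274e+6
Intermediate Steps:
K = -12
W(G) = -58 (W(G) = -12 - 1*46 = -12 - 46 = -58)
d = 8 - 2*sqrt(3161) (d = 8 - sqrt(12702 - 58) = 8 - sqrt(12644) = 8 - 2*sqrt(3161) ≈ -104.45)
(d - 2531)*(-31559 + 33201) = ((8 - 2*sqrt(3161)) - 2531)*(-31559 + 33201) = (-2523 - 2*sqrt(3161))*1642 = -4142766 - 3284*sqrt(3161)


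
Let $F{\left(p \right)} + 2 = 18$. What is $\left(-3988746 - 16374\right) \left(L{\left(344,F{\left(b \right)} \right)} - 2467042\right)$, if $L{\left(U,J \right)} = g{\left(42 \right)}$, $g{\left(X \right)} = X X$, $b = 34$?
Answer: $9873734223360$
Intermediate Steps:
$F{\left(p \right)} = 16$ ($F{\left(p \right)} = -2 + 18 = 16$)
$g{\left(X \right)} = X^{2}$
$L{\left(U,J \right)} = 1764$ ($L{\left(U,J \right)} = 42^{2} = 1764$)
$\left(-3988746 - 16374\right) \left(L{\left(344,F{\left(b \right)} \right)} - 2467042\right) = \left(-3988746 - 16374\right) \left(1764 - 2467042\right) = \left(-4005120\right) \left(-2465278\right) = 9873734223360$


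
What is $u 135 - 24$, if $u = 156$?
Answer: $21036$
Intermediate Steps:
$u 135 - 24 = 156 \cdot 135 - 24 = 21060 - 24 = 21036$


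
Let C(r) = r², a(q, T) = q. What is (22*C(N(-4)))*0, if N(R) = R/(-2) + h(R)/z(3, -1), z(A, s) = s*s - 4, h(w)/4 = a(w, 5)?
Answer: 0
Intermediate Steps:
h(w) = 4*w
z(A, s) = -4 + s² (z(A, s) = s² - 4 = -4 + s²)
N(R) = -11*R/6 (N(R) = R/(-2) + (4*R)/(-4 + (-1)²) = R*(-½) + (4*R)/(-4 + 1) = -R/2 + (4*R)/(-3) = -R/2 + (4*R)*(-⅓) = -R/2 - 4*R/3 = -11*R/6)
(22*C(N(-4)))*0 = (22*(-11/6*(-4))²)*0 = (22*(22/3)²)*0 = (22*(484/9))*0 = (10648/9)*0 = 0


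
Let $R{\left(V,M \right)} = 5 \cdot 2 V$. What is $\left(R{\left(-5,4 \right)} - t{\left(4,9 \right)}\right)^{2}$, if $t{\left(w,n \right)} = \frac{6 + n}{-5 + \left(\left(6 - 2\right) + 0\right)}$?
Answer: $1225$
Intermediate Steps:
$R{\left(V,M \right)} = 10 V$
$t{\left(w,n \right)} = -6 - n$ ($t{\left(w,n \right)} = \frac{6 + n}{-5 + \left(4 + 0\right)} = \frac{6 + n}{-5 + 4} = \frac{6 + n}{-1} = \left(6 + n\right) \left(-1\right) = -6 - n$)
$\left(R{\left(-5,4 \right)} - t{\left(4,9 \right)}\right)^{2} = \left(10 \left(-5\right) - \left(-6 - 9\right)\right)^{2} = \left(-50 - \left(-6 - 9\right)\right)^{2} = \left(-50 - -15\right)^{2} = \left(-50 + 15\right)^{2} = \left(-35\right)^{2} = 1225$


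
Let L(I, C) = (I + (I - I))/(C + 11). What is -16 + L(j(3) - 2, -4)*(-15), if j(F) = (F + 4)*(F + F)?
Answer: -712/7 ≈ -101.71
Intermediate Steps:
j(F) = 2*F*(4 + F) (j(F) = (4 + F)*(2*F) = 2*F*(4 + F))
L(I, C) = I/(11 + C) (L(I, C) = (I + 0)/(11 + C) = I/(11 + C))
-16 + L(j(3) - 2, -4)*(-15) = -16 + ((2*3*(4 + 3) - 2)/(11 - 4))*(-15) = -16 + ((2*3*7 - 2)/7)*(-15) = -16 + ((42 - 2)*(⅐))*(-15) = -16 + (40*(⅐))*(-15) = -16 + (40/7)*(-15) = -16 - 600/7 = -712/7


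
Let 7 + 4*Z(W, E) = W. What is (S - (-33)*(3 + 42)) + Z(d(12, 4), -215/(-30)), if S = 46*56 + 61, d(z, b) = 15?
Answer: 4124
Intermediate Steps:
Z(W, E) = -7/4 + W/4
S = 2637 (S = 2576 + 61 = 2637)
(S - (-33)*(3 + 42)) + Z(d(12, 4), -215/(-30)) = (2637 - (-33)*(3 + 42)) + (-7/4 + (¼)*15) = (2637 - (-33)*45) + (-7/4 + 15/4) = (2637 - 1*(-1485)) + 2 = (2637 + 1485) + 2 = 4122 + 2 = 4124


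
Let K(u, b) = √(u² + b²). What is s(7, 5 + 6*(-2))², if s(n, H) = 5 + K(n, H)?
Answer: 123 + 70*√2 ≈ 221.99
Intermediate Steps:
K(u, b) = √(b² + u²)
s(n, H) = 5 + √(H² + n²)
s(7, 5 + 6*(-2))² = (5 + √((5 + 6*(-2))² + 7²))² = (5 + √((5 - 12)² + 49))² = (5 + √((-7)² + 49))² = (5 + √(49 + 49))² = (5 + √98)² = (5 + 7*√2)²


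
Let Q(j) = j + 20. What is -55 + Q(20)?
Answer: -15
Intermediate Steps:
Q(j) = 20 + j
-55 + Q(20) = -55 + (20 + 20) = -55 + 40 = -15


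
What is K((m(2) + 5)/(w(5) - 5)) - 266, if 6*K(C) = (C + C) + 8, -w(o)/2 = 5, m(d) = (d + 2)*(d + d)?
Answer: -3977/15 ≈ -265.13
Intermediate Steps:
m(d) = 2*d*(2 + d) (m(d) = (2 + d)*(2*d) = 2*d*(2 + d))
w(o) = -10 (w(o) = -2*5 = -10)
K(C) = 4/3 + C/3 (K(C) = ((C + C) + 8)/6 = (2*C + 8)/6 = (8 + 2*C)/6 = 4/3 + C/3)
K((m(2) + 5)/(w(5) - 5)) - 266 = (4/3 + ((2*2*(2 + 2) + 5)/(-10 - 5))/3) - 266 = (4/3 + ((2*2*4 + 5)/(-15))/3) - 266 = (4/3 + ((16 + 5)*(-1/15))/3) - 266 = (4/3 + (21*(-1/15))/3) - 266 = (4/3 + (⅓)*(-7/5)) - 266 = (4/3 - 7/15) - 266 = 13/15 - 266 = -3977/15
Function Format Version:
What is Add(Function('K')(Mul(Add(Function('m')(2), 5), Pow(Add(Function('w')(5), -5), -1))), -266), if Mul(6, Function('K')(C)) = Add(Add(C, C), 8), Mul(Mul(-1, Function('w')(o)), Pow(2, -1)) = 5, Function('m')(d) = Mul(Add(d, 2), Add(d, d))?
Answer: Rational(-3977, 15) ≈ -265.13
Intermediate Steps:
Function('m')(d) = Mul(2, d, Add(2, d)) (Function('m')(d) = Mul(Add(2, d), Mul(2, d)) = Mul(2, d, Add(2, d)))
Function('w')(o) = -10 (Function('w')(o) = Mul(-2, 5) = -10)
Function('K')(C) = Add(Rational(4, 3), Mul(Rational(1, 3), C)) (Function('K')(C) = Mul(Rational(1, 6), Add(Add(C, C), 8)) = Mul(Rational(1, 6), Add(Mul(2, C), 8)) = Mul(Rational(1, 6), Add(8, Mul(2, C))) = Add(Rational(4, 3), Mul(Rational(1, 3), C)))
Add(Function('K')(Mul(Add(Function('m')(2), 5), Pow(Add(Function('w')(5), -5), -1))), -266) = Add(Add(Rational(4, 3), Mul(Rational(1, 3), Mul(Add(Mul(2, 2, Add(2, 2)), 5), Pow(Add(-10, -5), -1)))), -266) = Add(Add(Rational(4, 3), Mul(Rational(1, 3), Mul(Add(Mul(2, 2, 4), 5), Pow(-15, -1)))), -266) = Add(Add(Rational(4, 3), Mul(Rational(1, 3), Mul(Add(16, 5), Rational(-1, 15)))), -266) = Add(Add(Rational(4, 3), Mul(Rational(1, 3), Mul(21, Rational(-1, 15)))), -266) = Add(Add(Rational(4, 3), Mul(Rational(1, 3), Rational(-7, 5))), -266) = Add(Add(Rational(4, 3), Rational(-7, 15)), -266) = Add(Rational(13, 15), -266) = Rational(-3977, 15)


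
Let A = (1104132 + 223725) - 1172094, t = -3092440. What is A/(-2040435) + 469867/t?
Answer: -32009351197/140220506920 ≈ -0.22828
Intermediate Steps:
A = 155763 (A = 1327857 - 1172094 = 155763)
A/(-2040435) + 469867/t = 155763/(-2040435) + 469867/(-3092440) = 155763*(-1/2040435) + 469867*(-1/3092440) = -17307/226715 - 469867/3092440 = -32009351197/140220506920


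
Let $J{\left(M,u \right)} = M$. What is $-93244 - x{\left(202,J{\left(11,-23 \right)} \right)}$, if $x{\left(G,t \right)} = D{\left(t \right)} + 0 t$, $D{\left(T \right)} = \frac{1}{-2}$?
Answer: $- \frac{186487}{2} \approx -93244.0$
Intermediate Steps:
$D{\left(T \right)} = - \frac{1}{2}$
$x{\left(G,t \right)} = - \frac{1}{2}$ ($x{\left(G,t \right)} = - \frac{1}{2} + 0 t = - \frac{1}{2} + 0 = - \frac{1}{2}$)
$-93244 - x{\left(202,J{\left(11,-23 \right)} \right)} = -93244 - - \frac{1}{2} = -93244 + \frac{1}{2} = - \frac{186487}{2}$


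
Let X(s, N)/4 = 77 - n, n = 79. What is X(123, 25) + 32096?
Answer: 32088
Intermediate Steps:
X(s, N) = -8 (X(s, N) = 4*(77 - 1*79) = 4*(77 - 79) = 4*(-2) = -8)
X(123, 25) + 32096 = -8 + 32096 = 32088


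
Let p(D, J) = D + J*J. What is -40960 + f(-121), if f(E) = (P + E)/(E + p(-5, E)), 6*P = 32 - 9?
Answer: -3567207103/87090 ≈ -40960.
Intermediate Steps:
P = 23/6 (P = (32 - 9)/6 = (⅙)*23 = 23/6 ≈ 3.8333)
p(D, J) = D + J²
f(E) = (23/6 + E)/(-5 + E + E²) (f(E) = (23/6 + E)/(E + (-5 + E²)) = (23/6 + E)/(-5 + E + E²))
-40960 + f(-121) = -40960 + (23/6 - 121)/(-5 - 121 + (-121)²) = -40960 - 703/6/(-5 - 121 + 14641) = -40960 - 703/6/14515 = -40960 + (1/14515)*(-703/6) = -40960 - 703/87090 = -3567207103/87090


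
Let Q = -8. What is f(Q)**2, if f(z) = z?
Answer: 64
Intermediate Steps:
f(Q)**2 = (-8)**2 = 64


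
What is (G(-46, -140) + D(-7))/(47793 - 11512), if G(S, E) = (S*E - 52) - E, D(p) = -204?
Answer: 6324/36281 ≈ 0.17431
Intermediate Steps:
G(S, E) = -52 - E + E*S (G(S, E) = (E*S - 52) - E = (-52 + E*S) - E = -52 - E + E*S)
(G(-46, -140) + D(-7))/(47793 - 11512) = ((-52 - 1*(-140) - 140*(-46)) - 204)/(47793 - 11512) = ((-52 + 140 + 6440) - 204)/36281 = (6528 - 204)*(1/36281) = 6324*(1/36281) = 6324/36281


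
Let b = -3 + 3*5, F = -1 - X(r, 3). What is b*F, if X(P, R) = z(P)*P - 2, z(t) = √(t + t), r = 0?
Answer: 12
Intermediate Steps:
z(t) = √2*√t (z(t) = √(2*t) = √2*√t)
X(P, R) = -2 + √2*P^(3/2) (X(P, R) = (√2*√P)*P - 2 = √2*P^(3/2) - 2 = -2 + √2*P^(3/2))
F = 1 (F = -1 - (-2 + √2*0^(3/2)) = -1 - (-2 + √2*0) = -1 - (-2 + 0) = -1 - 1*(-2) = -1 + 2 = 1)
b = 12 (b = -3 + 15 = 12)
b*F = 12*1 = 12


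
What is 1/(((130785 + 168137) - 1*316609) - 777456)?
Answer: -1/795143 ≈ -1.2576e-6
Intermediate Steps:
1/(((130785 + 168137) - 1*316609) - 777456) = 1/((298922 - 316609) - 777456) = 1/(-17687 - 777456) = 1/(-795143) = -1/795143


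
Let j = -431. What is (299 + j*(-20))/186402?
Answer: 2973/62134 ≈ 0.047848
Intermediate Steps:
(299 + j*(-20))/186402 = (299 - 431*(-20))/186402 = (299 + 8620)*(1/186402) = 8919*(1/186402) = 2973/62134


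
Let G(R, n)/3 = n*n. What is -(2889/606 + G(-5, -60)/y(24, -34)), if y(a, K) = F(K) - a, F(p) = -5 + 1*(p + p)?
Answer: 2088189/19594 ≈ 106.57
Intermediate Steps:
G(R, n) = 3*n² (G(R, n) = 3*(n*n) = 3*n²)
F(p) = -5 + 2*p (F(p) = -5 + 1*(2*p) = -5 + 2*p)
y(a, K) = -5 - a + 2*K (y(a, K) = (-5 + 2*K) - a = -5 - a + 2*K)
-(2889/606 + G(-5, -60)/y(24, -34)) = -(2889/606 + (3*(-60)²)/(-5 - 1*24 + 2*(-34))) = -(2889*(1/606) + (3*3600)/(-5 - 24 - 68)) = -(963/202 + 10800/(-97)) = -(963/202 + 10800*(-1/97)) = -(963/202 - 10800/97) = -1*(-2088189/19594) = 2088189/19594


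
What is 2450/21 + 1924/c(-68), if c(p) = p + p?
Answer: 10457/102 ≈ 102.52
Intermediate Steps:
c(p) = 2*p
2450/21 + 1924/c(-68) = 2450/21 + 1924/((2*(-68))) = 2450*(1/21) + 1924/(-136) = 350/3 + 1924*(-1/136) = 350/3 - 481/34 = 10457/102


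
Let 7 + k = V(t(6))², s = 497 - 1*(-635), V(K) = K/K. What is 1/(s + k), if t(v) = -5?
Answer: 1/1126 ≈ 0.00088810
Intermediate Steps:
V(K) = 1
s = 1132 (s = 497 + 635 = 1132)
k = -6 (k = -7 + 1² = -7 + 1 = -6)
1/(s + k) = 1/(1132 - 6) = 1/1126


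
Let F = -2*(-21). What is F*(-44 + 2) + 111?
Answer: -1653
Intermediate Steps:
F = 42
F*(-44 + 2) + 111 = 42*(-44 + 2) + 111 = 42*(-42) + 111 = -1764 + 111 = -1653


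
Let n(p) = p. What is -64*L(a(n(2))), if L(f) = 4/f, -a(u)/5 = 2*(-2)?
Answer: -64/5 ≈ -12.800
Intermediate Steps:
a(u) = 20 (a(u) = -10*(-2) = -5*(-4) = 20)
-64*L(a(n(2))) = -256/20 = -64*⅕ = -64/5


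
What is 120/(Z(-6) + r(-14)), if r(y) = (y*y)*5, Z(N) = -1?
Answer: 120/979 ≈ 0.12257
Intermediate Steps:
r(y) = 5*y² (r(y) = y²*5 = 5*y²)
120/(Z(-6) + r(-14)) = 120/(-1 + 5*(-14)²) = 120/(-1 + 5*196) = 120/(-1 + 980) = 120/979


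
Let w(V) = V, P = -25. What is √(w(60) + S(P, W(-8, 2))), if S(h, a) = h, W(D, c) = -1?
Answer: √35 ≈ 5.9161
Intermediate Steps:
√(w(60) + S(P, W(-8, 2))) = √(60 - 25) = √35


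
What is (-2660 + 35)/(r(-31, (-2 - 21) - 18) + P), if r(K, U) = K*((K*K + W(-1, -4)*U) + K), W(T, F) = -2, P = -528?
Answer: 105/1276 ≈ 0.082288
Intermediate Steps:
r(K, U) = K*(K + K² - 2*U) (r(K, U) = K*((K*K - 2*U) + K) = K*((K² - 2*U) + K) = K*(K + K² - 2*U))
(-2660 + 35)/(r(-31, (-2 - 21) - 18) + P) = (-2660 + 35)/(-31*(-31 + (-31)² - 2*((-2 - 21) - 18)) - 528) = -2625/(-31*(-31 + 961 - 2*(-23 - 18)) - 528) = -2625/(-31*(-31 + 961 - 2*(-41)) - 528) = -2625/(-31*(-31 + 961 + 82) - 528) = -2625/(-31*1012 - 528) = -2625/(-31372 - 528) = -2625/(-31900) = -2625*(-1/31900) = 105/1276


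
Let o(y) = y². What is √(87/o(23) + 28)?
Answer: √14899/23 ≈ 5.3070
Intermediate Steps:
√(87/o(23) + 28) = √(87/(23²) + 28) = √(87/529 + 28) = √(14899/529) = √14899/23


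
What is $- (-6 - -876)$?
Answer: $-870$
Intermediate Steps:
$- (-6 - -876) = - (-6 + 876) = \left(-1\right) 870 = -870$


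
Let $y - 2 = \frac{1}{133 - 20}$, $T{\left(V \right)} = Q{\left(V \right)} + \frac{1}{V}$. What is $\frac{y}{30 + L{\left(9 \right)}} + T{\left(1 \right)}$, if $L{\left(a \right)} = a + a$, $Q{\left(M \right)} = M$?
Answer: $\frac{11075}{5424} \approx 2.0419$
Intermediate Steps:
$L{\left(a \right)} = 2 a$
$T{\left(V \right)} = V + \frac{1}{V}$
$y = \frac{227}{113}$ ($y = 2 + \frac{1}{133 - 20} = 2 + \frac{1}{113} = \frac{227}{113} \approx 2.0089$)
$\frac{y}{30 + L{\left(9 \right)}} + T{\left(1 \right)} = \frac{227}{113 \left(30 + 2 \cdot 9\right)} + \left(1 + 1^{-1}\right) = \frac{227}{113 \left(30 + 18\right)} + \left(1 + 1\right) = \frac{227}{113 \cdot 48} + 2 = \frac{227}{113} \cdot \frac{1}{48} + 2 = \frac{227}{5424} + 2 = \frac{11075}{5424}$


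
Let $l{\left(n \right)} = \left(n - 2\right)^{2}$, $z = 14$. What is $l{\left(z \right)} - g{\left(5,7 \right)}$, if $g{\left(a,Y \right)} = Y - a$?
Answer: $142$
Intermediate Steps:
$l{\left(n \right)} = \left(-2 + n\right)^{2}$
$l{\left(z \right)} - g{\left(5,7 \right)} = \left(-2 + 14\right)^{2} - \left(7 - 5\right) = 12^{2} - \left(7 - 5\right) = 144 - 2 = 142$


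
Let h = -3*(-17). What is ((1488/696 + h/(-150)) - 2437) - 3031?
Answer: -7925993/1450 ≈ -5466.2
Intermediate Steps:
h = 51
((1488/696 + h/(-150)) - 2437) - 3031 = ((1488/696 + 51/(-150)) - 2437) - 3031 = ((1488*(1/696) + 51*(-1/150)) - 2437) - 3031 = ((62/29 - 17/50) - 2437) - 3031 = (2607/1450 - 2437) - 3031 = -3531043/1450 - 3031 = -7925993/1450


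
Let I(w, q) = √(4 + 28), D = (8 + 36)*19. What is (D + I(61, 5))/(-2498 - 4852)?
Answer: -418/3675 - 2*√2/3675 ≈ -0.11451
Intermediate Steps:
D = 836 (D = 44*19 = 836)
I(w, q) = 4*√2 (I(w, q) = √32 = 4*√2)
(D + I(61, 5))/(-2498 - 4852) = (836 + 4*√2)/(-2498 - 4852) = (836 + 4*√2)/(-7350) = (836 + 4*√2)*(-1/7350) = -418/3675 - 2*√2/3675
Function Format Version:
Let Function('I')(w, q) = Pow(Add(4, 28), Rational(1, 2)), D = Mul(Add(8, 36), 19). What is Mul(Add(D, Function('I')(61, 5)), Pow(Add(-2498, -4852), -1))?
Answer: Add(Rational(-418, 3675), Mul(Rational(-2, 3675), Pow(2, Rational(1, 2)))) ≈ -0.11451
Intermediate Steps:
D = 836 (D = Mul(44, 19) = 836)
Function('I')(w, q) = Mul(4, Pow(2, Rational(1, 2))) (Function('I')(w, q) = Pow(32, Rational(1, 2)) = Mul(4, Pow(2, Rational(1, 2))))
Mul(Add(D, Function('I')(61, 5)), Pow(Add(-2498, -4852), -1)) = Mul(Add(836, Mul(4, Pow(2, Rational(1, 2)))), Pow(Add(-2498, -4852), -1)) = Mul(Add(836, Mul(4, Pow(2, Rational(1, 2)))), Pow(-7350, -1)) = Mul(Add(836, Mul(4, Pow(2, Rational(1, 2)))), Rational(-1, 7350)) = Add(Rational(-418, 3675), Mul(Rational(-2, 3675), Pow(2, Rational(1, 2))))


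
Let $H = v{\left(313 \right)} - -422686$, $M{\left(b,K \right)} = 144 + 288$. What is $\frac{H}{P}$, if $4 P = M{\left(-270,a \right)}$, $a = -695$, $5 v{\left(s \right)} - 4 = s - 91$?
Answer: $\frac{176138}{45} \approx 3914.2$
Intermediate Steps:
$v{\left(s \right)} = - \frac{87}{5} + \frac{s}{5}$ ($v{\left(s \right)} = \frac{4}{5} + \frac{s - 91}{5} = \frac{4}{5} + \frac{-91 + s}{5} = \frac{4}{5} + \left(- \frac{91}{5} + \frac{s}{5}\right) = - \frac{87}{5} + \frac{s}{5}$)
$M{\left(b,K \right)} = 432$
$P = 108$ ($P = \frac{1}{4} \cdot 432 = 108$)
$H = \frac{2113656}{5}$ ($H = \left(- \frac{87}{5} + \frac{1}{5} \cdot 313\right) - -422686 = \left(- \frac{87}{5} + \frac{313}{5}\right) + 422686 = \frac{226}{5} + 422686 = \frac{2113656}{5} \approx 4.2273 \cdot 10^{5}$)
$\frac{H}{P} = \frac{2113656}{5 \cdot 108} = \frac{2113656}{5} \cdot \frac{1}{108} = \frac{176138}{45}$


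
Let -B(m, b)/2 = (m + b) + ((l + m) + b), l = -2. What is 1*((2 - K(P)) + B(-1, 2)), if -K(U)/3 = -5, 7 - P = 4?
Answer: -13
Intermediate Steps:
P = 3 (P = 7 - 1*4 = 7 - 4 = 3)
K(U) = 15 (K(U) = -3*(-5) = 15)
B(m, b) = 4 - 4*b - 4*m (B(m, b) = -2*((m + b) + ((-2 + m) + b)) = -2*((b + m) + (-2 + b + m)) = -2*(-2 + 2*b + 2*m) = 4 - 4*b - 4*m)
1*((2 - K(P)) + B(-1, 2)) = 1*((2 - 1*15) + (4 - 4*2 - 4*(-1))) = 1*((2 - 15) + (4 - 8 + 4)) = 1*(-13 + 0) = 1*(-13) = -13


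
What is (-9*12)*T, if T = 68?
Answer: -7344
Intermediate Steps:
(-9*12)*T = -9*12*68 = -108*68 = -7344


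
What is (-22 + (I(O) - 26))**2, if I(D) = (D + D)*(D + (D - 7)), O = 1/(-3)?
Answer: 148996/81 ≈ 1839.5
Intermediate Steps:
O = -1/3 ≈ -0.33333
I(D) = 2*D*(-7 + 2*D) (I(D) = (2*D)*(D + (-7 + D)) = (2*D)*(-7 + 2*D) = 2*D*(-7 + 2*D))
(-22 + (I(O) - 26))**2 = (-22 + (2*(-1/3)*(-7 + 2*(-1/3)) - 26))**2 = (-22 + (2*(-1/3)*(-7 - 2/3) - 26))**2 = (-22 + (2*(-1/3)*(-23/3) - 26))**2 = (-22 + (46/9 - 26))**2 = (-22 - 188/9)**2 = (-386/9)**2 = 148996/81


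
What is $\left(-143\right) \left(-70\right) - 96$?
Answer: $9914$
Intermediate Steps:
$\left(-143\right) \left(-70\right) - 96 = 10010 - 96 = 9914$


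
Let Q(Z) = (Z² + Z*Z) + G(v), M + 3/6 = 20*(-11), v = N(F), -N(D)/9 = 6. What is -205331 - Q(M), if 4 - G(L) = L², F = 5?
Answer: -599319/2 ≈ -2.9966e+5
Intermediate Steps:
N(D) = -54 (N(D) = -9*6 = -54)
v = -54
G(L) = 4 - L²
M = -441/2 (M = -½ + 20*(-11) = -½ - 220 = -441/2 ≈ -220.50)
Q(Z) = -2912 + 2*Z² (Q(Z) = (Z² + Z*Z) + (4 - 1*(-54)²) = (Z² + Z²) + (4 - 1*2916) = 2*Z² + (4 - 2916) = 2*Z² - 2912 = -2912 + 2*Z²)
-205331 - Q(M) = -205331 - (-2912 + 2*(-441/2)²) = -205331 - (-2912 + 2*(194481/4)) = -205331 - (-2912 + 194481/2) = -205331 - 1*188657/2 = -205331 - 188657/2 = -599319/2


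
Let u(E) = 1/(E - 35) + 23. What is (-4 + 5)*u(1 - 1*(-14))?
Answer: 459/20 ≈ 22.950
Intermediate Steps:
u(E) = 23 + 1/(-35 + E) (u(E) = 1/(-35 + E) + 23 = 23 + 1/(-35 + E))
(-4 + 5)*u(1 - 1*(-14)) = (-4 + 5)*((-804 + 23*(1 - 1*(-14)))/(-35 + (1 - 1*(-14)))) = 1*((-804 + 23*(1 + 14))/(-35 + (1 + 14))) = 1*((-804 + 23*15)/(-35 + 15)) = 1*((-804 + 345)/(-20)) = 1*(-1/20*(-459)) = 1*(459/20) = 459/20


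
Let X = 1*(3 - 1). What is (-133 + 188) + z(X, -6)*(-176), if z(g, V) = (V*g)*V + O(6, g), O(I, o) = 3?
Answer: -13145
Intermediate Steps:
X = 2 (X = 1*2 = 2)
z(g, V) = 3 + g*V² (z(g, V) = (V*g)*V + 3 = g*V² + 3 = 3 + g*V²)
(-133 + 188) + z(X, -6)*(-176) = (-133 + 188) + (3 + 2*(-6)²)*(-176) = 55 + (3 + 2*36)*(-176) = 55 + (3 + 72)*(-176) = 55 + 75*(-176) = 55 - 13200 = -13145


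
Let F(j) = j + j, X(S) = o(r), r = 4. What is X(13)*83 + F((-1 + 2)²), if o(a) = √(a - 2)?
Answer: 2 + 83*√2 ≈ 119.38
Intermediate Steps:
o(a) = √(-2 + a)
X(S) = √2 (X(S) = √(-2 + 4) = √2)
F(j) = 2*j
X(13)*83 + F((-1 + 2)²) = √2*83 + 2*(-1 + 2)² = 83*√2 + 2*1² = 83*√2 + 2*1 = 83*√2 + 2 = 2 + 83*√2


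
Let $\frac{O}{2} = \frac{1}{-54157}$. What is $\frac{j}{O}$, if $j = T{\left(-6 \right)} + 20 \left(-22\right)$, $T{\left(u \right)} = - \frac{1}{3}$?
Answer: $\frac{71541397}{6} \approx 1.1924 \cdot 10^{7}$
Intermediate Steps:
$T{\left(u \right)} = - \frac{1}{3}$ ($T{\left(u \right)} = \left(-1\right) \frac{1}{3} = - \frac{1}{3}$)
$j = - \frac{1321}{3}$ ($j = - \frac{1}{3} + 20 \left(-22\right) = - \frac{1}{3} - 440 = - \frac{1321}{3} \approx -440.33$)
$O = - \frac{2}{54157}$ ($O = \frac{2}{-54157} = 2 \left(- \frac{1}{54157}\right) = - \frac{2}{54157} \approx -3.693 \cdot 10^{-5}$)
$\frac{j}{O} = - \frac{1321}{3 \left(- \frac{2}{54157}\right)} = \left(- \frac{1321}{3}\right) \left(- \frac{54157}{2}\right) = \frac{71541397}{6}$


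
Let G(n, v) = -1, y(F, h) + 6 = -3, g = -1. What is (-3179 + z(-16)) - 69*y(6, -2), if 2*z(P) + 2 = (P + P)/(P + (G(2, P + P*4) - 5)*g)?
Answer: -12787/5 ≈ -2557.4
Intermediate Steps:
y(F, h) = -9 (y(F, h) = -6 - 3 = -9)
z(P) = -1 + P/(6 + P) (z(P) = -1 + ((P + P)/(P + (-1 - 5)*(-1)))/2 = -1 + ((2*P)/(P - 6*(-1)))/2 = -1 + ((2*P)/(P + 6))/2 = -1 + ((2*P)/(6 + P))/2 = -1 + (2*P/(6 + P))/2 = -1 + P/(6 + P))
(-3179 + z(-16)) - 69*y(6, -2) = (-3179 - 6/(6 - 16)) - 69*(-9) = (-3179 - 6/(-10)) + 621 = (-3179 - 6*(-⅒)) + 621 = (-3179 + ⅗) + 621 = -15892/5 + 621 = -12787/5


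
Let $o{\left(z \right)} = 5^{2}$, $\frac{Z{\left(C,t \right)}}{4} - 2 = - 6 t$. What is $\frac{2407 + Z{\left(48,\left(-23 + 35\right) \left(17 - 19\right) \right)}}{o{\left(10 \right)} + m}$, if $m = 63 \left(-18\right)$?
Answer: $- \frac{2991}{1109} \approx -2.697$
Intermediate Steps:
$Z{\left(C,t \right)} = 8 - 24 t$ ($Z{\left(C,t \right)} = 8 + 4 \left(- 6 t\right) = 8 - 24 t$)
$o{\left(z \right)} = 25$
$m = -1134$
$\frac{2407 + Z{\left(48,\left(-23 + 35\right) \left(17 - 19\right) \right)}}{o{\left(10 \right)} + m} = \frac{2407 - \left(-8 + 24 \left(-23 + 35\right) \left(17 - 19\right)\right)}{25 - 1134} = \frac{2407 - \left(-8 + 24 \cdot 12 \left(17 - 19\right)\right)}{-1109} = \left(2407 - \left(-8 + 24 \cdot 12 \left(-2\right)\right)\right) \left(- \frac{1}{1109}\right) = \left(2407 + \left(8 - -576\right)\right) \left(- \frac{1}{1109}\right) = \left(2407 + \left(8 + 576\right)\right) \left(- \frac{1}{1109}\right) = \left(2407 + 584\right) \left(- \frac{1}{1109}\right) = 2991 \left(- \frac{1}{1109}\right) = - \frac{2991}{1109}$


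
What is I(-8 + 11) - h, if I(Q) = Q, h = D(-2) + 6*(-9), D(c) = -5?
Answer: 62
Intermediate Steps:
h = -59 (h = -5 + 6*(-9) = -5 - 54 = -59)
I(-8 + 11) - h = (-8 + 11) - 1*(-59) = 3 + 59 = 62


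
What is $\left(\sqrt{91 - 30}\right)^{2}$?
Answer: $61$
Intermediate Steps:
$\left(\sqrt{91 - 30}\right)^{2} = \left(\sqrt{61}\right)^{2} = 61$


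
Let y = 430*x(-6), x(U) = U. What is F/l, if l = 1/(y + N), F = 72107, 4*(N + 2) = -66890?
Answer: -2783979163/2 ≈ -1.3920e+9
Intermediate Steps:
N = -33449/2 (N = -2 + (1/4)*(-66890) = -2 - 33445/2 = -33449/2 ≈ -16725.)
y = -2580 (y = 430*(-6) = -2580)
l = -2/38609 (l = 1/(-2580 - 33449/2) = 1/(-38609/2) = -2/38609 ≈ -5.1801e-5)
F/l = 72107/(-2/38609) = 72107*(-38609/2) = -2783979163/2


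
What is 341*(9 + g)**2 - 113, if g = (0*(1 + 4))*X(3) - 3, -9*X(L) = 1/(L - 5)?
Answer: 12163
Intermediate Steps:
X(L) = -1/(9*(-5 + L)) (X(L) = -1/(9*(L - 5)) = -1/(9*(-5 + L)))
g = -3 (g = (0*(1 + 4))*(-1/(-45 + 9*3)) - 3 = (0*5)*(-1/(-45 + 27)) - 3 = 0*(-1/(-18)) - 3 = 0*(-1*(-1/18)) - 3 = 0*(1/18) - 3 = 0 - 3 = -3)
341*(9 + g)**2 - 113 = 341*(9 - 3)**2 - 113 = 341*6**2 - 113 = 341*36 - 113 = 12276 - 113 = 12163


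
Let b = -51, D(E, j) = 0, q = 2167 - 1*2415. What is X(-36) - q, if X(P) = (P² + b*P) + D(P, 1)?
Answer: 3380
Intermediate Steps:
q = -248 (q = 2167 - 2415 = -248)
X(P) = P² - 51*P (X(P) = (P² - 51*P) + 0 = P² - 51*P)
X(-36) - q = -36*(-51 - 36) - 1*(-248) = -36*(-87) + 248 = 3132 + 248 = 3380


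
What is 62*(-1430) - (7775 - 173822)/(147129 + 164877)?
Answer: -9220761971/104002 ≈ -88660.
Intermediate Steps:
62*(-1430) - (7775 - 173822)/(147129 + 164877) = -88660 - (-166047)/312006 = -88660 - 1*(-55349/104002) = -88660 + 55349/104002 = -9220761971/104002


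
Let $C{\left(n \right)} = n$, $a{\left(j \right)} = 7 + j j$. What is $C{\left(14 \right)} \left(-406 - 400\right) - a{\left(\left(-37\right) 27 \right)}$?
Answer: $-1009292$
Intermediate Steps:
$a{\left(j \right)} = 7 + j^{2}$
$C{\left(14 \right)} \left(-406 - 400\right) - a{\left(\left(-37\right) 27 \right)} = 14 \left(-406 - 400\right) - \left(7 + \left(\left(-37\right) 27\right)^{2}\right) = 14 \left(-806\right) - \left(7 + \left(-999\right)^{2}\right) = -11284 - \left(7 + 998001\right) = -11284 - 998008 = -1009292$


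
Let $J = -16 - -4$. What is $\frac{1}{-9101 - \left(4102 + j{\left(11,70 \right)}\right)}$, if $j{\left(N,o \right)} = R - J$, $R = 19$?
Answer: $- \frac{1}{13234} \approx -7.5563 \cdot 10^{-5}$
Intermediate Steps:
$J = -12$ ($J = -16 + 4 = -12$)
$j{\left(N,o \right)} = 31$ ($j{\left(N,o \right)} = 19 - -12 = 19 + 12 = 31$)
$\frac{1}{-9101 - \left(4102 + j{\left(11,70 \right)}\right)} = \frac{1}{-9101 - 4133} = \frac{1}{-13234} = - \frac{1}{13234}$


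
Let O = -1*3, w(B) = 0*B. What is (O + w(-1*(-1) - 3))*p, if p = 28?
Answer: -84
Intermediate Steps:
w(B) = 0
O = -3
(O + w(-1*(-1) - 3))*p = (-3 + 0)*28 = -3*28 = -84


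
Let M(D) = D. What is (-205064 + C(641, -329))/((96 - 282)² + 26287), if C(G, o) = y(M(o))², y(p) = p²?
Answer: 11715909017/60883 ≈ 1.9243e+5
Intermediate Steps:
C(G, o) = o⁴ (C(G, o) = (o²)² = o⁴)
(-205064 + C(641, -329))/((96 - 282)² + 26287) = (-205064 + (-329)⁴)/((96 - 282)² + 26287) = (-205064 + 11716114081)/((-186)² + 26287) = 11715909017/(34596 + 26287) = 11715909017/60883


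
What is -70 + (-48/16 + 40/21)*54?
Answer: -904/7 ≈ -129.14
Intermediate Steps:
-70 + (-48/16 + 40/21)*54 = -70 + (-48*1/16 + 40*(1/21))*54 = -70 + (-3 + 40/21)*54 = -70 - 23/21*54 = -70 - 414/7 = -904/7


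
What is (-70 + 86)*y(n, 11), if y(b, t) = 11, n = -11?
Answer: 176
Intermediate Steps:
(-70 + 86)*y(n, 11) = (-70 + 86)*11 = 16*11 = 176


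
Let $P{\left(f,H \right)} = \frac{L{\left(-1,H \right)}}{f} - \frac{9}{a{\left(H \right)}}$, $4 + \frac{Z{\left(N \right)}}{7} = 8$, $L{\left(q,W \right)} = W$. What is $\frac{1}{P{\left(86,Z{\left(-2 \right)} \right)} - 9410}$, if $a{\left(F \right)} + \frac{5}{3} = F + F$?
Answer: $- \frac{7009}{65953569} \approx -0.00010627$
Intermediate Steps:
$Z{\left(N \right)} = 28$ ($Z{\left(N \right)} = -28 + 7 \cdot 8 = -28 + 56 = 28$)
$a{\left(F \right)} = - \frac{5}{3} + 2 F$ ($a{\left(F \right)} = - \frac{5}{3} + \left(F + F\right) = - \frac{5}{3} + 2 F$)
$P{\left(f,H \right)} = - \frac{9}{- \frac{5}{3} + 2 H} + \frac{H}{f}$ ($P{\left(f,H \right)} = \frac{H}{f} - \frac{9}{- \frac{5}{3} + 2 H} = - \frac{9}{- \frac{5}{3} + 2 H} + \frac{H}{f}$)
$\frac{1}{P{\left(86,Z{\left(-2 \right)} \right)} - 9410} = \frac{1}{\frac{\left(-27\right) 86 + 28 \left(-5 + 6 \cdot 28\right)}{86 \left(-5 + 6 \cdot 28\right)} - 9410} = \frac{1}{\frac{-2322 + 28 \left(-5 + 168\right)}{86 \left(-5 + 168\right)} - 9410} = \frac{1}{\frac{-2322 + 28 \cdot 163}{86 \cdot 163} - 9410} = \frac{1}{\frac{1}{86} \cdot \frac{1}{163} \left(-2322 + 4564\right) - 9410} = \frac{1}{\frac{1}{86} \cdot \frac{1}{163} \cdot 2242 - 9410} = \frac{1}{\frac{1121}{7009} - 9410} = \frac{1}{- \frac{65953569}{7009}} = - \frac{7009}{65953569}$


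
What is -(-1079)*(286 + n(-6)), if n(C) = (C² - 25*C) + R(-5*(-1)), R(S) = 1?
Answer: 510367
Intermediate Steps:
n(C) = 1 + C² - 25*C (n(C) = (C² - 25*C) + 1 = 1 + C² - 25*C)
-(-1079)*(286 + n(-6)) = -(-1079)*(286 + (1 + (-6)² - 25*(-6))) = -(-1079)*(286 + (1 + 36 + 150)) = -(-1079)*(286 + 187) = -(-1079)*473 = -1*(-510367) = 510367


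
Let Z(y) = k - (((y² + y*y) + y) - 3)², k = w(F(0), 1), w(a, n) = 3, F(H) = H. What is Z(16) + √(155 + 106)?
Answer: -275622 + 3*√29 ≈ -2.7561e+5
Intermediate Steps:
k = 3
Z(y) = 3 - (-3 + y + 2*y²)² (Z(y) = 3 - (((y² + y*y) + y) - 3)² = 3 - (((y² + y²) + y) - 3)² = 3 - ((2*y² + y) - 3)² = 3 - ((y + 2*y²) - 3)² = 3 - (-3 + y + 2*y²)²)
Z(16) + √(155 + 106) = (3 - (-3 + 16 + 2*16²)²) + √(155 + 106) = (3 - (-3 + 16 + 2*256)²) + √261 = (3 - (-3 + 16 + 512)²) + 3*√29 = (3 - 1*525²) + 3*√29 = (3 - 1*275625) + 3*√29 = (3 - 275625) + 3*√29 = -275622 + 3*√29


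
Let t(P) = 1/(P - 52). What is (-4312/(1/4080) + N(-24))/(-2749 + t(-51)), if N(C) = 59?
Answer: 1812068803/283148 ≈ 6399.7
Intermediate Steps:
t(P) = 1/(-52 + P)
(-4312/(1/4080) + N(-24))/(-2749 + t(-51)) = (-4312/(1/4080) + 59)/(-2749 + 1/(-52 - 51)) = (-4312/1/4080 + 59)/(-2749 + 1/(-103)) = (-4312*4080 + 59)/(-2749 - 1/103) = (-17592960 + 59)/(-283148/103) = -17592901*(-103/283148) = 1812068803/283148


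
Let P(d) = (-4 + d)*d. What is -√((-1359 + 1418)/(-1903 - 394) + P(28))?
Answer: -5*√141819077/2297 ≈ -25.922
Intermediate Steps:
P(d) = d*(-4 + d)
-√((-1359 + 1418)/(-1903 - 394) + P(28)) = -√((-1359 + 1418)/(-1903 - 394) + 28*(-4 + 28)) = -√(59/(-2297) + 28*24) = -√(59*(-1/2297) + 672) = -√(-59/2297 + 672) = -√(1543525/2297) = -5*√141819077/2297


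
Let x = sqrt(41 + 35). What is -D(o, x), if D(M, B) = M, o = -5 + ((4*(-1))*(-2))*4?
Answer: -27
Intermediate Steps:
x = 2*sqrt(19) (x = sqrt(76) = 2*sqrt(19) ≈ 8.7178)
o = 27 (o = -5 - 4*(-2)*4 = -5 + 8*4 = -5 + 32 = 27)
-D(o, x) = -1*27 = -27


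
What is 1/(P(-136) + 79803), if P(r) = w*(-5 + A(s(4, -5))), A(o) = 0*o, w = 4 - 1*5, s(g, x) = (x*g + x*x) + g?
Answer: 1/79808 ≈ 1.2530e-5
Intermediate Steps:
s(g, x) = g + x² + g*x (s(g, x) = (g*x + x²) + g = (x² + g*x) + g = g + x² + g*x)
w = -1 (w = 4 - 5 = -1)
A(o) = 0
P(r) = 5 (P(r) = -(-5 + 0) = -1*(-5) = 5)
1/(P(-136) + 79803) = 1/(5 + 79803) = 1/79808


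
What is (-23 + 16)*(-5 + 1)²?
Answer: -112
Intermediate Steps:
(-23 + 16)*(-5 + 1)² = -7*(-4)² = -7*16 = -112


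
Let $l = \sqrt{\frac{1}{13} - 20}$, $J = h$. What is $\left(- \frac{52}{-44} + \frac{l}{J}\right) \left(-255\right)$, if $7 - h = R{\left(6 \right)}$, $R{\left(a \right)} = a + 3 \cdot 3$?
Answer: $- \frac{3315}{11} + \frac{255 i \sqrt{3367}}{104} \approx -301.36 + 142.27 i$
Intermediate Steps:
$R{\left(a \right)} = 9 + a$ ($R{\left(a \right)} = a + 9 = 9 + a$)
$h = -8$ ($h = 7 - \left(9 + 6\right) = 7 - 15 = -8$)
$J = -8$
$l = \frac{i \sqrt{3367}}{13}$ ($l = \sqrt{\frac{1}{13} - 20} = \sqrt{- \frac{259}{13}} = \frac{i \sqrt{3367}}{13} \approx 4.4635 i$)
$\left(- \frac{52}{-44} + \frac{l}{J}\right) \left(-255\right) = \left(- \frac{52}{-44} + \frac{\frac{1}{13} i \sqrt{3367}}{-8}\right) \left(-255\right) = \left(\left(-52\right) \left(- \frac{1}{44}\right) + \frac{i \sqrt{3367}}{13} \left(- \frac{1}{8}\right)\right) \left(-255\right) = \left(\frac{13}{11} - \frac{i \sqrt{3367}}{104}\right) \left(-255\right) = - \frac{3315}{11} + \frac{255 i \sqrt{3367}}{104}$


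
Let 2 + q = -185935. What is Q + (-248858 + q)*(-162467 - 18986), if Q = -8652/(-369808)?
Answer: 7293987331847183/92452 ≈ 7.8895e+10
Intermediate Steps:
q = -185937 (q = -2 - 185935 = -185937)
Q = 2163/92452 (Q = -8652*(-1/369808) = 2163/92452 ≈ 0.023396)
Q + (-248858 + q)*(-162467 - 18986) = 2163/92452 + (-248858 - 185937)*(-162467 - 18986) = 2163/92452 - 434795*(-181453) = 2163/92452 + 78894857135 = 7293987331847183/92452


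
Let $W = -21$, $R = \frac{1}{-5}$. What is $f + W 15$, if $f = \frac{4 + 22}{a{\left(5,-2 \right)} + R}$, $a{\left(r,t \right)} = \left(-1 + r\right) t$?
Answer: $- \frac{13045}{41} \approx -318.17$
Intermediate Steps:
$a{\left(r,t \right)} = t \left(-1 + r\right)$
$R = - \frac{1}{5} \approx -0.2$
$f = - \frac{130}{41}$ ($f = \frac{4 + 22}{- 2 \left(-1 + 5\right) - \frac{1}{5}} = \frac{26}{\left(-2\right) 4 - \frac{1}{5}} = \frac{26}{-8 - \frac{1}{5}} = \frac{26}{- \frac{41}{5}} = 26 \left(- \frac{5}{41}\right) = - \frac{130}{41} \approx -3.1707$)
$f + W 15 = - \frac{130}{41} - 315 = - \frac{13045}{41}$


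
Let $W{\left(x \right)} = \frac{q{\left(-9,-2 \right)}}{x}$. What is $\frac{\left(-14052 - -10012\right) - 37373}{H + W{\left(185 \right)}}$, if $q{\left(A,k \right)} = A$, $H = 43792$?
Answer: $- \frac{7661405}{8101511} \approx -0.94568$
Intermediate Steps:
$W{\left(x \right)} = - \frac{9}{x}$
$\frac{\left(-14052 - -10012\right) - 37373}{H + W{\left(185 \right)}} = \frac{\left(-14052 - -10012\right) - 37373}{43792 - \frac{9}{185}} = \frac{\left(-14052 + 10012\right) - 37373}{43792 - \frac{9}{185}} = \frac{-4040 - 37373}{43792 - \frac{9}{185}} = - \frac{41413}{\frac{8101511}{185}} = \left(-41413\right) \frac{185}{8101511} = - \frac{7661405}{8101511}$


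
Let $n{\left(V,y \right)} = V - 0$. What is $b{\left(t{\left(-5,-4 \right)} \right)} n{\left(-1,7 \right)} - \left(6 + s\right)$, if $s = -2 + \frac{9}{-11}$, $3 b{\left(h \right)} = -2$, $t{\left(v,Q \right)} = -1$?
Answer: $- \frac{83}{33} \approx -2.5152$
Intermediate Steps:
$n{\left(V,y \right)} = V$ ($n{\left(V,y \right)} = V + 0 = V$)
$b{\left(h \right)} = - \frac{2}{3}$ ($b{\left(h \right)} = \frac{1}{3} \left(-2\right) = - \frac{2}{3}$)
$s = - \frac{31}{11}$ ($s = -2 + 9 \left(- \frac{1}{11}\right) = -2 - \frac{9}{11} = - \frac{31}{11} \approx -2.8182$)
$b{\left(t{\left(-5,-4 \right)} \right)} n{\left(-1,7 \right)} - \left(6 + s\right) = \left(- \frac{2}{3}\right) \left(-1\right) - \frac{35}{11} = \frac{2}{3} + \left(-6 + \frac{31}{11}\right) = \frac{2}{3} - \frac{35}{11} = - \frac{83}{33}$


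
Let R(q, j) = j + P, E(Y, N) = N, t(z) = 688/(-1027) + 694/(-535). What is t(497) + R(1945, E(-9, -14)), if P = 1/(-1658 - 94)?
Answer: -15370929541/962627640 ≈ -15.968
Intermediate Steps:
t(z) = -1080818/549445 (t(z) = 688*(-1/1027) + 694*(-1/535) = -688/1027 - 694/535 = -1080818/549445)
P = -1/1752 (P = 1/(-1752) = -1/1752 ≈ -0.00057078)
R(q, j) = -1/1752 + j (R(q, j) = j - 1/1752 = -1/1752 + j)
t(497) + R(1945, E(-9, -14)) = -1080818/549445 + (-1/1752 - 14) = -1080818/549445 - 24529/1752 = -15370929541/962627640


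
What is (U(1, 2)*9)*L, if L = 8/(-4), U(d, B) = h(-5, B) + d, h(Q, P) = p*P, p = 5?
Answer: -198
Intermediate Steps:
h(Q, P) = 5*P
U(d, B) = d + 5*B (U(d, B) = 5*B + d = d + 5*B)
L = -2 (L = 8*(-¼) = -2)
(U(1, 2)*9)*L = ((1 + 5*2)*9)*(-2) = ((1 + 10)*9)*(-2) = (11*9)*(-2) = 99*(-2) = -198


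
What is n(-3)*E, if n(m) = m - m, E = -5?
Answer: 0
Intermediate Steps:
n(m) = 0
n(-3)*E = 0*(-5) = 0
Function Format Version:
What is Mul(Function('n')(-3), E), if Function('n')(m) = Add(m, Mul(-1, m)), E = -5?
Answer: 0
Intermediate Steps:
Function('n')(m) = 0
Mul(Function('n')(-3), E) = Mul(0, -5) = 0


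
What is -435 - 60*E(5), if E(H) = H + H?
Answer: -1035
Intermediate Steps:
E(H) = 2*H
-435 - 60*E(5) = -435 - 120*5 = -435 - 60*10 = -435 - 600 = -1035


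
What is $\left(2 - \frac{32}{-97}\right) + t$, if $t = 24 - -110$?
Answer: $\frac{13224}{97} \approx 136.33$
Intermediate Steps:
$t = 134$ ($t = 24 + 110 = 134$)
$\left(2 - \frac{32}{-97}\right) + t = \left(2 - \frac{32}{-97}\right) + 134 = \left(2 - - \frac{32}{97}\right) + 134 = \left(2 + \frac{32}{97}\right) + 134 = \frac{226}{97} + 134 = \frac{13224}{97}$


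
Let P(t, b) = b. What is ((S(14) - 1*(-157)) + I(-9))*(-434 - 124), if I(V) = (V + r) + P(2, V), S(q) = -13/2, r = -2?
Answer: -72819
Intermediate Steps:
S(q) = -13/2 (S(q) = -13*½ = -13/2)
I(V) = -2 + 2*V (I(V) = (V - 2) + V = (-2 + V) + V = -2 + 2*V)
((S(14) - 1*(-157)) + I(-9))*(-434 - 124) = ((-13/2 - 1*(-157)) + (-2 + 2*(-9)))*(-434 - 124) = ((-13/2 + 157) + (-2 - 18))*(-558) = (301/2 - 20)*(-558) = (261/2)*(-558) = -72819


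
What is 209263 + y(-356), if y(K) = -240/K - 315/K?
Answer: 74498183/356 ≈ 2.0926e+5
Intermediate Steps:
y(K) = -555/K
209263 + y(-356) = 209263 - 555/(-356) = 209263 - 555*(-1/356) = 209263 + 555/356 = 74498183/356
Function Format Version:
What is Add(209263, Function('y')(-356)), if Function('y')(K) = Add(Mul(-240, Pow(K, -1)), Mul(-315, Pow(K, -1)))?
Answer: Rational(74498183, 356) ≈ 2.0926e+5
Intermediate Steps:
Function('y')(K) = Mul(-555, Pow(K, -1))
Add(209263, Function('y')(-356)) = Add(209263, Mul(-555, Pow(-356, -1))) = Add(209263, Mul(-555, Rational(-1, 356))) = Add(209263, Rational(555, 356)) = Rational(74498183, 356)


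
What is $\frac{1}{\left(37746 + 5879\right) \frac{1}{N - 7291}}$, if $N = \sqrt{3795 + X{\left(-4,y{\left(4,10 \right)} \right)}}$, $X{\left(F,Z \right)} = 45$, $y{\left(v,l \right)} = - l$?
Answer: $- \frac{7291}{43625} + \frac{16 \sqrt{15}}{43625} \approx -0.16571$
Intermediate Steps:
$N = 16 \sqrt{15}$ ($N = \sqrt{3795 + 45} = \sqrt{3840} = 16 \sqrt{15} \approx 61.968$)
$\frac{1}{\left(37746 + 5879\right) \frac{1}{N - 7291}} = \frac{1}{\left(37746 + 5879\right) \frac{1}{16 \sqrt{15} - 7291}} = \frac{1}{43625 \frac{1}{-7291 + 16 \sqrt{15}}} = - \frac{7291}{43625} + \frac{16 \sqrt{15}}{43625}$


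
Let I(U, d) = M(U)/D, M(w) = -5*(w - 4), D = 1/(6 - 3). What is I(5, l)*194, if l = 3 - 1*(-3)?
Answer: -2910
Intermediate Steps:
l = 6 (l = 3 + 3 = 6)
D = 1/3 ≈ 0.33333
M(w) = 20 - 5*w (M(w) = -5*(-4 + w) = 20 - 5*w)
I(U, d) = 60 - 15*U (I(U, d) = (20 - 5*U)/(1/3) = (20 - 5*U)*3 = 60 - 15*U)
I(5, l)*194 = (60 - 15*5)*194 = (60 - 75)*194 = -15*194 = -2910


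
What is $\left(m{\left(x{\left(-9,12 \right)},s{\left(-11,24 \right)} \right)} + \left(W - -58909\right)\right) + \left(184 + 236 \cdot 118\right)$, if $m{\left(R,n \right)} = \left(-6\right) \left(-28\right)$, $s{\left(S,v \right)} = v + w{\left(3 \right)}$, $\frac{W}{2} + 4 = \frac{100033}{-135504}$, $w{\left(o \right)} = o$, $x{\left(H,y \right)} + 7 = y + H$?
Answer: $\frac{5901166919}{67752} \approx 87100.0$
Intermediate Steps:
$x{\left(H,y \right)} = -7 + H + y$ ($x{\left(H,y \right)} = -7 + \left(y + H\right) = -7 + \left(H + y\right) = -7 + H + y$)
$W = - \frac{642049}{67752}$ ($W = -8 + 2 \frac{100033}{-135504} = -8 + 2 \cdot 100033 \left(- \frac{1}{135504}\right) = -8 + 2 \left(- \frac{100033}{135504}\right) = -8 - \frac{100033}{67752} = - \frac{642049}{67752} \approx -9.4765$)
$s{\left(S,v \right)} = 3 + v$ ($s{\left(S,v \right)} = v + 3 = 3 + v$)
$m{\left(R,n \right)} = 168$
$\left(m{\left(x{\left(-9,12 \right)},s{\left(-11,24 \right)} \right)} + \left(W - -58909\right)\right) + \left(184 + 236 \cdot 118\right) = \left(168 - - \frac{3990560519}{67752}\right) + \left(184 + 236 \cdot 118\right) = \left(168 + \left(- \frac{642049}{67752} + 58909\right)\right) + \left(184 + 27848\right) = \left(168 + \frac{3990560519}{67752}\right) + 28032 = \frac{4001942855}{67752} + 28032 = \frac{5901166919}{67752}$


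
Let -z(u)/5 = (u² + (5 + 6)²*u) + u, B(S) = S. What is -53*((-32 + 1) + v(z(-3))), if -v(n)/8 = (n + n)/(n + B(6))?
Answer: 1485431/597 ≈ 2488.2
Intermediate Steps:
z(u) = -610*u - 5*u² (z(u) = -5*((u² + (5 + 6)²*u) + u) = -5*((u² + 11²*u) + u) = -5*((u² + 121*u) + u) = -5*(u² + 122*u) = -610*u - 5*u²)
v(n) = -16*n/(6 + n) (v(n) = -8*(n + n)/(n + 6) = -8*2*n/(6 + n) = -16*n/(6 + n))
-53*((-32 + 1) + v(z(-3))) = -53*((-32 + 1) - 16*(-5*(-3)*(122 - 3))/(6 - 5*(-3)*(122 - 3))) = -53*(-31 - 16*(-5*(-3)*119)/(6 - 5*(-3)*119)) = -53*(-31 - 16*1785/(6 + 1785)) = -53*(-31 - 16*1785/1791) = -53*(-31 - 16*1785*1/1791) = -53*(-31 - 9520/597) = -53*(-28027/597) = 1485431/597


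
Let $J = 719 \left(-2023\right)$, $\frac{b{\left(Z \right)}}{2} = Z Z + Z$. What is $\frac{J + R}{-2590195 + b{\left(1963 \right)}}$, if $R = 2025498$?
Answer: $\frac{570961}{5120469} \approx 0.11151$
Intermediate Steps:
$b{\left(Z \right)} = 2 Z + 2 Z^{2}$ ($b{\left(Z \right)} = 2 \left(Z Z + Z\right) = 2 \left(Z^{2} + Z\right) = 2 \left(Z + Z^{2}\right) = 2 Z + 2 Z^{2}$)
$J = -1454537$
$\frac{J + R}{-2590195 + b{\left(1963 \right)}} = \frac{-1454537 + 2025498}{-2590195 + 2 \cdot 1963 \left(1 + 1963\right)} = \frac{570961}{-2590195 + 2 \cdot 1963 \cdot 1964} = \frac{570961}{-2590195 + 7710664} = \frac{570961}{5120469}$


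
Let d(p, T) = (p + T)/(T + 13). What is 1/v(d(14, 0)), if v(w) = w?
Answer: 13/14 ≈ 0.92857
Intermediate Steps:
d(p, T) = (T + p)/(13 + T)
1/v(d(14, 0)) = 1/((0 + 14)/(13 + 0)) = 1/(14/13) = 13/14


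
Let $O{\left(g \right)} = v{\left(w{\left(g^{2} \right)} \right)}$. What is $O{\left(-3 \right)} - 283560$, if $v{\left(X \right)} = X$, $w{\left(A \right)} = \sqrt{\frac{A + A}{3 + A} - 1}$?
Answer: $-283560 + \frac{\sqrt{2}}{2} \approx -2.8356 \cdot 10^{5}$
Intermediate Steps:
$w{\left(A \right)} = \sqrt{-1 + \frac{2 A}{3 + A}}$ ($w{\left(A \right)} = \sqrt{\frac{2 A}{3 + A} - 1} = \sqrt{-1 + \frac{2 A}{3 + A}}$)
$O{\left(g \right)} = \sqrt{\frac{-3 + g^{2}}{3 + g^{2}}}$
$O{\left(-3 \right)} - 283560 = \sqrt{\frac{-3 + \left(-3\right)^{2}}{3 + \left(-3\right)^{2}}} - 283560 = \sqrt{\frac{-3 + 9}{3 + 9}} - 283560 = \sqrt{\frac{1}{12} \cdot 6} - 283560 = \sqrt{\frac{1}{2}} - 283560 = \frac{\sqrt{2}}{2} - 283560 = -283560 + \frac{\sqrt{2}}{2}$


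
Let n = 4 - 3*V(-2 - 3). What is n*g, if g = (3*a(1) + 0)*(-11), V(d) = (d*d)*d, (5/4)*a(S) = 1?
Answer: -50028/5 ≈ -10006.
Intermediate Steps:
a(S) = ⅘ (a(S) = (⅘)*1 = ⅘)
V(d) = d³ (V(d) = d²*d = d³)
g = -132/5 (g = (3*(⅘) + 0)*(-11) = (12/5 + 0)*(-11) = (12/5)*(-11) = -132/5 ≈ -26.400)
n = 379 (n = 4 - 3*(-2 - 3)³ = 4 - 3*(-5)³ = 4 - 3*(-125) = 4 + 375 = 379)
n*g = 379*(-132/5) = -50028/5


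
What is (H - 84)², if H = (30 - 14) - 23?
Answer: 8281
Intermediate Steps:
H = -7 (H = 16 - 23 = -7)
(H - 84)² = (-7 - 84)² = (-91)² = 8281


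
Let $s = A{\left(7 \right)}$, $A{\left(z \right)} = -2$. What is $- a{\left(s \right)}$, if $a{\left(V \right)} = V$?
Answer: $2$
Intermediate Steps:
$s = -2$
$- a{\left(s \right)} = \left(-1\right) \left(-2\right) = 2$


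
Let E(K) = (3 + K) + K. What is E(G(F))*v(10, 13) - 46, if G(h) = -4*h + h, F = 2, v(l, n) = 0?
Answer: -46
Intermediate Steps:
G(h) = -3*h
E(K) = 3 + 2*K
E(G(F))*v(10, 13) - 46 = (3 + 2*(-3*2))*0 - 46 = (3 + 2*(-6))*0 - 46 = (3 - 12)*0 - 46 = -9*0 - 46 = 0 - 46 = -46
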